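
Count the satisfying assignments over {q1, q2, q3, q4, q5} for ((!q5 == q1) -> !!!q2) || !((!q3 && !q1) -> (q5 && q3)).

26

Initial set: {T (((!q5 == q1) -> !!!q2) || !((!q3 && !q1) -> (q5 && q3)))}.
T (((!q5 == q1) -> !!!q2) || !((!q3 && !q1) -> (q5 && q3))): β-rule — branch into T ((!q5 == q1) -> !!!q2)  //  T !((!q3 && !q1) -> (q5 && q3)).
  branch 1 (add T ((!q5 == q1) -> !!!q2)):
    T ((!q5 == q1) -> !!!q2): β-rule — branch into F (!q5 == q1)  //  T !!!q2.
      branch 1.1 (add F (!q5 == q1)):
        F (!q5 == q1): β-rule — branch into T !q5, F q1  //  F !q5, T q1.
          branch 1.1.1 (add T !q5, F q1):
            ○ open, literals {q1=false, q5=false}.
          branch 1.1.2 (add F !q5, T q1):
            ○ open, literals {q1=true, q5=true}.
      branch 1.2 (add T !!!q2):
        T !!!q2: drop double negation, giving T !q2.
        ○ open, literals {q2=false}.
  branch 2 (add T !((!q3 && !q1) -> (q5 && q3))):
    T !((!q3 && !q1) -> (q5 && q3)): α-rule — add T (!q3 && !q1), F (q5 && q3).
    T (!q3 && !q1): α-rule — add T !q3, T !q1.
    F (q5 && q3): β-rule — branch into F q5  //  F q3.
      branch 2.1 (add F q5):
        ○ open, literals {q1=false, q3=false, q5=false}.
      branch 2.2 (add F q3):
        ○ open, literals {q1=false, q3=false}.
0 branches closed, 5 open.
Each open branch fixes some atoms; the unmentioned ones are free. Counting distinct full assignments: branch {q1=false, q5=false} (q2, q3, q4) contributes 8 new; branch {q1=true, q5=true} (q2, q3, q4) contributes 8 new; branch {q2=false} (q1, q3, q4, q5) contributes 8 new; branch {q1=false, q3=false, q5=false} (q2, q4) contributes 0 new; branch {q1=false, q3=false} (q2, q4, q5) contributes 2 new. Total: 26.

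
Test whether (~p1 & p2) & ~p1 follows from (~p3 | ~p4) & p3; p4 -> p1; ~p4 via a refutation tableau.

Initial set: {T ((~p3 | ~p4) & p3); T (p4 -> p1); T ~p4; F ((~p1 & p2) & ~p1)}.
T ((~p3 | ~p4) & p3): α-rule — add T (~p3 | ~p4), T p3.
T (p4 -> p1): β-rule — branch into F p4  //  T p1.
  branch 1 (add F p4):
    F ((~p1 & p2) & ~p1): β-rule — branch into F (~p1 & p2)  //  F ~p1.
      branch 1.1 (add F (~p1 & p2)):
        T (~p3 | ~p4): β-rule — branch into T ~p3  //  T ~p4.
          branch 1.1.1 (add T ~p3):
            × closes — contains both p3 and ~p3.
          branch 1.1.2 (add T ~p4):
            F (~p1 & p2): β-rule — branch into F ~p1  //  F p2.
              branch 1.1.2.1 (add F ~p1):
                ○ open, literals {p1=1, p3=1, p4=0}.
              branch 1.1.2.2 (add F p2):
                ○ open, literals {p2=0, p3=1, p4=0}.
      branch 1.2 (add F ~p1):
        T (~p3 | ~p4): β-rule — branch into T ~p3  //  T ~p4.
          branch 1.2.1 (add T ~p3):
            × closes — contains both p3 and ~p3.
          branch 1.2.2 (add T ~p4):
            ○ open, literals {p1=1, p3=1, p4=0}.
  branch 2 (add T p1):
    F ((~p1 & p2) & ~p1): β-rule — branch into F (~p1 & p2)  //  F ~p1.
      branch 2.1 (add F (~p1 & p2)):
        T (~p3 | ~p4): β-rule — branch into T ~p3  //  T ~p4.
          branch 2.1.1 (add T ~p3):
            × closes — contains both p3 and ~p3.
          branch 2.1.2 (add T ~p4):
            F (~p1 & p2): β-rule — branch into F ~p1  //  F p2.
              branch 2.1.2.1 (add F ~p1):
                ○ open, literals {p1=1, p3=1, p4=0}.
              branch 2.1.2.2 (add F p2):
                ○ open, literals {p1=1, p2=0, p3=1, p4=0}.
      branch 2.2 (add F ~p1):
        T (~p3 | ~p4): β-rule — branch into T ~p3  //  T ~p4.
          branch 2.2.1 (add T ~p3):
            × closes — contains both p3 and ~p3.
          branch 2.2.2 (add T ~p4):
            ○ open, literals {p1=1, p3=1, p4=0}.
4 branches closed, 6 open.
An open branch gives a countermodel: p1=1, p3=1, p4=0 (unmentioned atoms arbitrary); the premises hold there but the conclusion fails.

No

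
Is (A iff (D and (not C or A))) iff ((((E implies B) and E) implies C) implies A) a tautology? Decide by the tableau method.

Not valid

Assume the negation and expand:
Initial set: {F ((A iff (D and (not C or A))) iff ((((E implies B) and E) implies C) implies A))}.
F ((A iff (D and (not C or A))) iff ((((E implies B) and E) implies C) implies A)): β-rule — branch into T (A iff (D and (not C or A))), F ((((E implies B) and E) implies C) implies A)  //  F (A iff (D and (not C or A))), T ((((E implies B) and E) implies C) implies A).
  branch 1 (add T (A iff (D and (not C or A))), F ((((E implies B) and E) implies C) implies A)):
    F ((((E implies B) and E) implies C) implies A): α-rule — add T (((E implies B) and E) implies C), F A.
    T (A iff (D and (not C or A))): β-rule — branch into T A, T (D and (not C or A))  //  F A, F (D and (not C or A)).
      branch 1.1 (add T A, T (D and (not C or A))):
        × closes — contains both A and not A.
      branch 1.2 (add F A, F (D and (not C or A))):
        T (((E implies B) and E) implies C): β-rule — branch into F ((E implies B) and E)  //  T C.
          branch 1.2.1 (add F ((E implies B) and E)):
            F (D and (not C or A)): β-rule — branch into F D  //  F (not C or A).
              branch 1.2.1.1 (add F D):
                F ((E implies B) and E): β-rule — branch into F (E implies B)  //  F E.
                  branch 1.2.1.1.1 (add F (E implies B)):
                    F (E implies B): α-rule — add T E, F B.
                    ○ open, literals {A=F, B=F, D=F, E=T}.
                  branch 1.2.1.1.2 (add F E):
                    ○ open, literals {A=F, D=F, E=F}.
              branch 1.2.1.2 (add F (not C or A)):
                F (not C or A): α-rule — add F not C, F A.
                F ((E implies B) and E): β-rule — branch into F (E implies B)  //  F E.
                  branch 1.2.1.2.1 (add F (E implies B)):
                    F (E implies B): α-rule — add T E, F B.
                    ○ open, literals {A=F, B=F, C=T, E=T}.
                  branch 1.2.1.2.2 (add F E):
                    ○ open, literals {A=F, C=T, E=F}.
          branch 1.2.2 (add T C):
            F (D and (not C or A)): β-rule — branch into F D  //  F (not C or A).
              branch 1.2.2.1 (add F D):
                ○ open, literals {A=F, C=T, D=F}.
              branch 1.2.2.2 (add F (not C or A)):
                F (not C or A): α-rule — add F not C, F A.
                ○ open, literals {A=F, C=T}.
  branch 2 (add F (A iff (D and (not C or A))), T ((((E implies B) and E) implies C) implies A)):
    F (A iff (D and (not C or A))): β-rule — branch into T A, F (D and (not C or A))  //  F A, T (D and (not C or A)).
      branch 2.1 (add T A, F (D and (not C or A))):
        T ((((E implies B) and E) implies C) implies A): β-rule — branch into F (((E implies B) and E) implies C)  //  T A.
          branch 2.1.1 (add F (((E implies B) and E) implies C)):
            F (((E implies B) and E) implies C): α-rule — add T ((E implies B) and E), F C.
            T ((E implies B) and E): α-rule — add T (E implies B), T E.
            F (D and (not C or A)): β-rule — branch into F D  //  F (not C or A).
              branch 2.1.1.1 (add F D):
                T (E implies B): β-rule — branch into F E  //  T B.
                  branch 2.1.1.1.1 (add F E):
                    × closes — contains both E and not E.
                  branch 2.1.1.1.2 (add T B):
                    ○ open, literals {A=T, B=T, C=F, D=F, E=T}.
              branch 2.1.1.2 (add F (not C or A)):
                F (not C or A): α-rule — add F not C, F A.
                × closes — contains both C and not C.
          branch 2.1.2 (add T A):
            F (D and (not C or A)): β-rule — branch into F D  //  F (not C or A).
              branch 2.1.2.1 (add F D):
                ○ open, literals {A=T, D=F}.
              branch 2.1.2.2 (add F (not C or A)):
                F (not C or A): α-rule — add F not C, F A.
                × closes — contains both A and not A.
      branch 2.2 (add F A, T (D and (not C or A))):
        T (D and (not C or A)): α-rule — add T D, T (not C or A).
        T ((((E implies B) and E) implies C) implies A): β-rule — branch into F (((E implies B) and E) implies C)  //  T A.
          branch 2.2.1 (add F (((E implies B) and E) implies C)):
            F (((E implies B) and E) implies C): α-rule — add T ((E implies B) and E), F C.
            T ((E implies B) and E): α-rule — add T (E implies B), T E.
            T (not C or A): β-rule — branch into T not C  //  T A.
              branch 2.2.1.1 (add T not C):
                T (E implies B): β-rule — branch into F E  //  T B.
                  branch 2.2.1.1.1 (add F E):
                    × closes — contains both E and not E.
                  branch 2.2.1.1.2 (add T B):
                    ○ open, literals {A=F, B=T, C=F, D=T, E=T}.
              branch 2.2.1.2 (add T A):
                × closes — contains both A and not A.
          branch 2.2.2 (add T A):
            × closes — contains both A and not A.
7 branches closed, 9 open.
An open branch gives a countermodel: A=F, B=F, D=F, E=T (unmentioned atoms arbitrary); under it the original formula is false.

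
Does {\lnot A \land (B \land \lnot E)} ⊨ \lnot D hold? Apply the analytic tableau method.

No

Initial set: {T (\lnot A \land (B \land \lnot E)); F \lnot D}.
T (\lnot A \land (B \land \lnot E)): α-rule — add T \lnot A, T (B \land \lnot E).
T (B \land \lnot E): α-rule — add T B, T \lnot E.
○ open, literals {A=F, B=T, D=T, E=F}.
0 branches closed, 1 open.
An open branch gives a countermodel: A=F, B=T, D=T, E=F (unmentioned atoms arbitrary); the premises hold there but the conclusion fails.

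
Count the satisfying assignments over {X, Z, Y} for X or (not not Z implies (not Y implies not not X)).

Initial set: {(X or (not not Z implies (not Y implies not not X)))}.
(X or (not not Z implies (not Y implies not not X))): β-rule — branch into X  //  (not not Z implies (not Y implies not not X)).
  branch 1 (add X):
    ○ open, literals {X=true}.
  branch 2 (add (not not Z implies (not Y implies not not X))):
    (not not Z implies (not Y implies not not X)): β-rule — branch into not not not Z  //  (not Y implies not not X).
      branch 2.1 (add not not not Z):
        not not not Z: drop double negation, giving not Z.
        ○ open, literals {Z=false}.
      branch 2.2 (add (not Y implies not not X)):
        (not Y implies not not X): β-rule — branch into not not Y  //  not not X.
          branch 2.2.1 (add not not Y):
            ○ open, literals {Y=true}.
          branch 2.2.2 (add not not X):
            not not X: drop double negation, giving X.
            ○ open, literals {X=true}.
0 branches closed, 4 open.
Each open branch fixes some atoms; the unmentioned ones are free. Counting distinct full assignments: branch {X=true} (Z, Y) contributes 4 new; branch {Z=false} (X, Y) contributes 2 new; branch {Y=true} (X, Z) contributes 1 new; branch {X=true} (Z, Y) contributes 0 new. Total: 7.

7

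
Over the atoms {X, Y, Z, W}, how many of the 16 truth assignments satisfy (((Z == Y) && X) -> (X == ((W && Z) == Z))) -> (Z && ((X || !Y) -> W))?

6

Initial set: {((((Z == Y) && X) -> (X == ((W && Z) == Z))) -> (Z && ((X || !Y) -> W)))}.
((((Z == Y) && X) -> (X == ((W && Z) == Z))) -> (Z && ((X || !Y) -> W))): β-rule — branch into !(((Z == Y) && X) -> (X == ((W && Z) == Z)))  //  (Z && ((X || !Y) -> W)).
  branch 1 (add !(((Z == Y) && X) -> (X == ((W && Z) == Z)))):
    !(((Z == Y) && X) -> (X == ((W && Z) == Z))): α-rule — add ((Z == Y) && X), !(X == ((W && Z) == Z)).
    ((Z == Y) && X): α-rule — add (Z == Y), X.
    !(X == ((W && Z) == Z)): β-rule — branch into X, !((W && Z) == Z)  //  !X, ((W && Z) == Z).
      branch 1.1 (add X, !((W && Z) == Z)):
        (Z == Y): β-rule — branch into Z, Y  //  !Z, !Y.
          branch 1.1.1 (add Z, Y):
            !((W && Z) == Z): β-rule — branch into (W && Z), !Z  //  !(W && Z), Z.
              branch 1.1.1.1 (add (W && Z), !Z):
                × closes — contains both Z and !Z.
              branch 1.1.1.2 (add !(W && Z), Z):
                !(W && Z): β-rule — branch into !W  //  !Z.
                  branch 1.1.1.2.1 (add !W):
                    ○ open, literals {W=F, X=T, Y=T, Z=T}.
                  branch 1.1.1.2.2 (add !Z):
                    × closes — contains both Z and !Z.
          branch 1.1.2 (add !Z, !Y):
            !((W && Z) == Z): β-rule — branch into (W && Z), !Z  //  !(W && Z), Z.
              branch 1.1.2.1 (add (W && Z), !Z):
                (W && Z): α-rule — add W, Z.
                × closes — contains both Z and !Z.
              branch 1.1.2.2 (add !(W && Z), Z):
                × closes — contains both Z and !Z.
      branch 1.2 (add !X, ((W && Z) == Z)):
        × closes — contains both X and !X.
  branch 2 (add (Z && ((X || !Y) -> W))):
    (Z && ((X || !Y) -> W)): α-rule — add Z, ((X || !Y) -> W).
    ((X || !Y) -> W): β-rule — branch into !(X || !Y)  //  W.
      branch 2.1 (add !(X || !Y)):
        !(X || !Y): α-rule — add !X, !!Y.
        ○ open, literals {X=F, Y=T, Z=T}.
      branch 2.2 (add W):
        ○ open, literals {W=T, Z=T}.
5 branches closed, 3 open.
Each open branch fixes some atoms; the unmentioned ones are free. Counting distinct full assignments: branch {W=F, X=T, Y=T, Z=T} (none free) contributes 1 new; branch {X=F, Y=T, Z=T} (W) contributes 2 new; branch {W=T, Z=T} (X, Y) contributes 3 new. Total: 6.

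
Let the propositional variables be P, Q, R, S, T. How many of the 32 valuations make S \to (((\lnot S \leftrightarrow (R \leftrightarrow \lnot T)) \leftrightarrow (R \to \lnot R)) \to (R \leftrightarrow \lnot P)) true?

Initial set: {T (S \to (((\lnot S \leftrightarrow (R \leftrightarrow \lnot T)) \leftrightarrow (R \to \lnot R)) \to (R \leftrightarrow \lnot P)))}.
T (S \to (((\lnot S \leftrightarrow (R \leftrightarrow \lnot T)) \leftrightarrow (R \to \lnot R)) \to (R \leftrightarrow \lnot P))): β-rule — branch into F S  //  T (((\lnot S \leftrightarrow (R \leftrightarrow \lnot T)) \leftrightarrow (R \to \lnot R)) \to (R \leftrightarrow \lnot P)).
  branch 1 (add F S):
    ○ open, literals {S=0}.
  branch 2 (add T (((\lnot S \leftrightarrow (R \leftrightarrow \lnot T)) \leftrightarrow (R \to \lnot R)) \to (R \leftrightarrow \lnot P))):
    T (((\lnot S \leftrightarrow (R \leftrightarrow \lnot T)) \leftrightarrow (R \to \lnot R)) \to (R \leftrightarrow \lnot P)): β-rule — branch into F ((\lnot S \leftrightarrow (R \leftrightarrow \lnot T)) \leftrightarrow (R \to \lnot R))  //  T (R \leftrightarrow \lnot P).
      branch 2.1 (add F ((\lnot S \leftrightarrow (R \leftrightarrow \lnot T)) \leftrightarrow (R \to \lnot R))):
        F ((\lnot S \leftrightarrow (R \leftrightarrow \lnot T)) \leftrightarrow (R \to \lnot R)): β-rule — branch into T (\lnot S \leftrightarrow (R \leftrightarrow \lnot T)), F (R \to \lnot R)  //  F (\lnot S \leftrightarrow (R \leftrightarrow \lnot T)), T (R \to \lnot R).
          branch 2.1.1 (add T (\lnot S \leftrightarrow (R \leftrightarrow \lnot T)), F (R \to \lnot R)):
            F (R \to \lnot R): α-rule — add T R, F \lnot R.
            T (\lnot S \leftrightarrow (R \leftrightarrow \lnot T)): β-rule — branch into T \lnot S, T (R \leftrightarrow \lnot T)  //  F \lnot S, F (R \leftrightarrow \lnot T).
              branch 2.1.1.1 (add T \lnot S, T (R \leftrightarrow \lnot T)):
                T (R \leftrightarrow \lnot T): β-rule — branch into T R, T \lnot T  //  F R, F \lnot T.
                  branch 2.1.1.1.1 (add T R, T \lnot T):
                    ○ open, literals {R=1, S=0, T=0}.
                  branch 2.1.1.1.2 (add F R, F \lnot T):
                    × closes — contains both R and \lnot R.
              branch 2.1.1.2 (add F \lnot S, F (R \leftrightarrow \lnot T)):
                F (R \leftrightarrow \lnot T): β-rule — branch into T R, F \lnot T  //  F R, T \lnot T.
                  branch 2.1.1.2.1 (add T R, F \lnot T):
                    ○ open, literals {R=1, S=1, T=1}.
                  branch 2.1.1.2.2 (add F R, T \lnot T):
                    × closes — contains both R and \lnot R.
          branch 2.1.2 (add F (\lnot S \leftrightarrow (R \leftrightarrow \lnot T)), T (R \to \lnot R)):
            F (\lnot S \leftrightarrow (R \leftrightarrow \lnot T)): β-rule — branch into T \lnot S, F (R \leftrightarrow \lnot T)  //  F \lnot S, T (R \leftrightarrow \lnot T).
              branch 2.1.2.1 (add T \lnot S, F (R \leftrightarrow \lnot T)):
                T (R \to \lnot R): β-rule — branch into F R  //  T \lnot R.
                  branch 2.1.2.1.1 (add F R):
                    F (R \leftrightarrow \lnot T): β-rule — branch into T R, F \lnot T  //  F R, T \lnot T.
                      branch 2.1.2.1.1.1 (add T R, F \lnot T):
                        × closes — contains both R and \lnot R.
                      branch 2.1.2.1.1.2 (add F R, T \lnot T):
                        ○ open, literals {R=0, S=0, T=0}.
                  branch 2.1.2.1.2 (add T \lnot R):
                    F (R \leftrightarrow \lnot T): β-rule — branch into T R, F \lnot T  //  F R, T \lnot T.
                      branch 2.1.2.1.2.1 (add T R, F \lnot T):
                        × closes — contains both R and \lnot R.
                      branch 2.1.2.1.2.2 (add F R, T \lnot T):
                        ○ open, literals {R=0, S=0, T=0}.
              branch 2.1.2.2 (add F \lnot S, T (R \leftrightarrow \lnot T)):
                T (R \to \lnot R): β-rule — branch into F R  //  T \lnot R.
                  branch 2.1.2.2.1 (add F R):
                    T (R \leftrightarrow \lnot T): β-rule — branch into T R, T \lnot T  //  F R, F \lnot T.
                      branch 2.1.2.2.1.1 (add T R, T \lnot T):
                        × closes — contains both R and \lnot R.
                      branch 2.1.2.2.1.2 (add F R, F \lnot T):
                        ○ open, literals {R=0, S=1, T=1}.
                  branch 2.1.2.2.2 (add T \lnot R):
                    T (R \leftrightarrow \lnot T): β-rule — branch into T R, T \lnot T  //  F R, F \lnot T.
                      branch 2.1.2.2.2.1 (add T R, T \lnot T):
                        × closes — contains both R and \lnot R.
                      branch 2.1.2.2.2.2 (add F R, F \lnot T):
                        ○ open, literals {R=0, S=1, T=1}.
      branch 2.2 (add T (R \leftrightarrow \lnot P)):
        T (R \leftrightarrow \lnot P): β-rule — branch into T R, T \lnot P  //  F R, F \lnot P.
          branch 2.2.1 (add T R, T \lnot P):
            ○ open, literals {P=0, R=1}.
          branch 2.2.2 (add F R, F \lnot P):
            ○ open, literals {P=1, R=0}.
6 branches closed, 9 open.
Each open branch fixes some atoms; the unmentioned ones are free. Counting distinct full assignments: branch {S=0} (P, Q, R, T) contributes 16 new; branch {R=1, S=0, T=0} (P, Q) contributes 0 new; branch {R=1, S=1, T=1} (P, Q) contributes 4 new; branch {R=0, S=0, T=0} (P, Q) contributes 0 new; branch {R=0, S=0, T=0} (P, Q) contributes 0 new; branch {R=0, S=1, T=1} (P, Q) contributes 4 new; branch {R=0, S=1, T=1} (P, Q) contributes 0 new; branch {P=0, R=1} (Q, S, T) contributes 2 new; branch {P=1, R=0} (Q, S, T) contributes 2 new. Total: 28.

28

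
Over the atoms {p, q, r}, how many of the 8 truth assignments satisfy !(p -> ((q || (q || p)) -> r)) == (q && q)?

Initial set: {(!(p -> ((q || (q || p)) -> r)) == (q && q))}.
(!(p -> ((q || (q || p)) -> r)) == (q && q)): β-rule — branch into !(p -> ((q || (q || p)) -> r)), (q && q)  //  !!(p -> ((q || (q || p)) -> r)), !(q && q).
  branch 1 (add !(p -> ((q || (q || p)) -> r)), (q && q)):
    !(p -> ((q || (q || p)) -> r)): α-rule — add p, !((q || (q || p)) -> r).
    (q && q): α-rule — add q, q.
    !((q || (q || p)) -> r): α-rule — add (q || (q || p)), !r.
    (q || (q || p)): β-rule — branch into q  //  (q || p).
      branch 1.1 (add q):
        ○ open, literals {p=1, q=1, r=0}.
      branch 1.2 (add (q || p)):
        (q || p): β-rule — branch into q  //  p.
          branch 1.2.1 (add q):
            ○ open, literals {p=1, q=1, r=0}.
          branch 1.2.2 (add p):
            ○ open, literals {p=1, q=1, r=0}.
  branch 2 (add !!(p -> ((q || (q || p)) -> r)), !(q && q)):
    !!(p -> ((q || (q || p)) -> r)): β-rule — branch into !p  //  ((q || (q || p)) -> r).
      branch 2.1 (add !p):
        !(q && q): β-rule — branch into !q  //  !q.
          branch 2.1.1 (add !q):
            ○ open, literals {p=0, q=0}.
          branch 2.1.2 (add !q):
            ○ open, literals {p=0, q=0}.
      branch 2.2 (add ((q || (q || p)) -> r)):
        !(q && q): β-rule — branch into !q  //  !q.
          branch 2.2.1 (add !q):
            ((q || (q || p)) -> r): β-rule — branch into !(q || (q || p))  //  r.
              branch 2.2.1.1 (add !(q || (q || p))):
                !(q || (q || p)): α-rule — add !q, !(q || p).
                !(q || p): α-rule — add !q, !p.
                ○ open, literals {p=0, q=0}.
              branch 2.2.1.2 (add r):
                ○ open, literals {q=0, r=1}.
          branch 2.2.2 (add !q):
            ((q || (q || p)) -> r): β-rule — branch into !(q || (q || p))  //  r.
              branch 2.2.2.1 (add !(q || (q || p))):
                !(q || (q || p)): α-rule — add !q, !(q || p).
                !(q || p): α-rule — add !q, !p.
                ○ open, literals {p=0, q=0}.
              branch 2.2.2.2 (add r):
                ○ open, literals {q=0, r=1}.
0 branches closed, 9 open.
Each open branch fixes some atoms; the unmentioned ones are free. Counting distinct full assignments: branch {p=1, q=1, r=0} (none free) contributes 1 new; branch {p=1, q=1, r=0} (none free) contributes 0 new; branch {p=1, q=1, r=0} (none free) contributes 0 new; branch {p=0, q=0} (r) contributes 2 new; branch {p=0, q=0} (r) contributes 0 new; branch {p=0, q=0} (r) contributes 0 new; branch {q=0, r=1} (p) contributes 1 new; branch {p=0, q=0} (r) contributes 0 new; branch {q=0, r=1} (p) contributes 0 new. Total: 4.

4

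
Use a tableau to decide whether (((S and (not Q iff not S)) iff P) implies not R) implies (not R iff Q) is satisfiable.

Initial set: {((((S and (not Q iff not S)) iff P) implies not R) implies (not R iff Q))}.
((((S and (not Q iff not S)) iff P) implies not R) implies (not R iff Q)): β-rule — branch into not (((S and (not Q iff not S)) iff P) implies not R)  //  (not R iff Q).
  branch 1 (add not (((S and (not Q iff not S)) iff P) implies not R)):
    not (((S and (not Q iff not S)) iff P) implies not R): α-rule — add ((S and (not Q iff not S)) iff P), not not R.
    ((S and (not Q iff not S)) iff P): β-rule — branch into (S and (not Q iff not S)), P  //  not (S and (not Q iff not S)), not P.
      branch 1.1 (add (S and (not Q iff not S)), P):
        (S and (not Q iff not S)): α-rule — add S, (not Q iff not S).
        (not Q iff not S): β-rule — branch into not Q, not S  //  not not Q, not not S.
          branch 1.1.1 (add not Q, not S):
            × closes — contains both S and not S.
          branch 1.1.2 (add not not Q, not not S):
            ○ open, literals {P=T, Q=T, R=T, S=T}.
      branch 1.2 (add not (S and (not Q iff not S)), not P):
        not (S and (not Q iff not S)): β-rule — branch into not S  //  not (not Q iff not S).
          branch 1.2.1 (add not S):
            ○ open, literals {P=F, R=T, S=F}.
          branch 1.2.2 (add not (not Q iff not S)):
            not (not Q iff not S): β-rule — branch into not Q, not not S  //  not not Q, not S.
              branch 1.2.2.1 (add not Q, not not S):
                ○ open, literals {P=F, Q=F, R=T, S=T}.
              branch 1.2.2.2 (add not not Q, not S):
                ○ open, literals {P=F, Q=T, R=T, S=F}.
  branch 2 (add (not R iff Q)):
    (not R iff Q): β-rule — branch into not R, Q  //  not not R, not Q.
      branch 2.1 (add not R, Q):
        ○ open, literals {Q=T, R=F}.
      branch 2.2 (add not not R, not Q):
        ○ open, literals {Q=F, R=T}.
1 branch closed, 6 open.
An open branch gives a satisfying assignment: P=T, Q=T, R=T, S=T.

Satisfiable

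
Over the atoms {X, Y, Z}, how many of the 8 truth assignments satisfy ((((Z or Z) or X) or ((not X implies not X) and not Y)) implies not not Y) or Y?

4

Initial set: {(((((Z or Z) or X) or ((not X implies not X) and not Y)) implies not not Y) or Y)}.
(((((Z or Z) or X) or ((not X implies not X) and not Y)) implies not not Y) or Y): β-rule — branch into ((((Z or Z) or X) or ((not X implies not X) and not Y)) implies not not Y)  //  Y.
  branch 1 (add ((((Z or Z) or X) or ((not X implies not X) and not Y)) implies not not Y)):
    ((((Z or Z) or X) or ((not X implies not X) and not Y)) implies not not Y): β-rule — branch into not (((Z or Z) or X) or ((not X implies not X) and not Y))  //  not not Y.
      branch 1.1 (add not (((Z or Z) or X) or ((not X implies not X) and not Y))):
        not (((Z or Z) or X) or ((not X implies not X) and not Y)): α-rule — add not ((Z or Z) or X), not ((not X implies not X) and not Y).
        not ((Z or Z) or X): α-rule — add not (Z or Z), not X.
        not (Z or Z): α-rule — add not Z, not Z.
        not ((not X implies not X) and not Y): β-rule — branch into not (not X implies not X)  //  not not Y.
          branch 1.1.1 (add not (not X implies not X)):
            not (not X implies not X): α-rule — add not X, not not X.
            × closes — contains both X and not X.
          branch 1.1.2 (add not not Y):
            ○ open, literals {X=0, Y=1, Z=0}.
      branch 1.2 (add not not Y):
        not not Y: drop double negation, giving Y.
        ○ open, literals {Y=1}.
  branch 2 (add Y):
    ○ open, literals {Y=1}.
1 branch closed, 3 open.
Each open branch fixes some atoms; the unmentioned ones are free. Counting distinct full assignments: branch {X=0, Y=1, Z=0} (none free) contributes 1 new; branch {Y=1} (X, Z) contributes 3 new; branch {Y=1} (X, Z) contributes 0 new. Total: 4.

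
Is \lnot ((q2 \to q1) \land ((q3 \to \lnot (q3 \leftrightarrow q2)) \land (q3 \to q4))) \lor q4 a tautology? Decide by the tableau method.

Not valid

Assume the negation and expand:
Initial set: {F (\lnot ((q2 \to q1) \land ((q3 \to \lnot (q3 \leftrightarrow q2)) \land (q3 \to q4))) \lor q4)}.
F (\lnot ((q2 \to q1) \land ((q3 \to \lnot (q3 \leftrightarrow q2)) \land (q3 \to q4))) \lor q4): α-rule — add F \lnot ((q2 \to q1) \land ((q3 \to \lnot (q3 \leftrightarrow q2)) \land (q3 \to q4))), F q4.
F \lnot ((q2 \to q1) \land ((q3 \to \lnot (q3 \leftrightarrow q2)) \land (q3 \to q4))): α-rule — add T (q2 \to q1), T ((q3 \to \lnot (q3 \leftrightarrow q2)) \land (q3 \to q4)).
T ((q3 \to \lnot (q3 \leftrightarrow q2)) \land (q3 \to q4)): α-rule — add T (q3 \to \lnot (q3 \leftrightarrow q2)), T (q3 \to q4).
T (q2 \to q1): β-rule — branch into F q2  //  T q1.
  branch 1 (add F q2):
    T (q3 \to \lnot (q3 \leftrightarrow q2)): β-rule — branch into F q3  //  T \lnot (q3 \leftrightarrow q2).
      branch 1.1 (add F q3):
        T (q3 \to q4): β-rule — branch into F q3  //  T q4.
          branch 1.1.1 (add F q3):
            ○ open, literals {q2=F, q3=F, q4=F}.
          branch 1.1.2 (add T q4):
            × closes — contains both q4 and \lnot q4.
      branch 1.2 (add T \lnot (q3 \leftrightarrow q2)):
        T (q3 \to q4): β-rule — branch into F q3  //  T q4.
          branch 1.2.1 (add F q3):
            T \lnot (q3 \leftrightarrow q2): β-rule — branch into T q3, F q2  //  F q3, T q2.
              branch 1.2.1.1 (add T q3, F q2):
                × closes — contains both q3 and \lnot q3.
              branch 1.2.1.2 (add F q3, T q2):
                × closes — contains both q2 and \lnot q2.
          branch 1.2.2 (add T q4):
            × closes — contains both q4 and \lnot q4.
  branch 2 (add T q1):
    T (q3 \to \lnot (q3 \leftrightarrow q2)): β-rule — branch into F q3  //  T \lnot (q3 \leftrightarrow q2).
      branch 2.1 (add F q3):
        T (q3 \to q4): β-rule — branch into F q3  //  T q4.
          branch 2.1.1 (add F q3):
            ○ open, literals {q1=T, q3=F, q4=F}.
          branch 2.1.2 (add T q4):
            × closes — contains both q4 and \lnot q4.
      branch 2.2 (add T \lnot (q3 \leftrightarrow q2)):
        T (q3 \to q4): β-rule — branch into F q3  //  T q4.
          branch 2.2.1 (add F q3):
            T \lnot (q3 \leftrightarrow q2): β-rule — branch into T q3, F q2  //  F q3, T q2.
              branch 2.2.1.1 (add T q3, F q2):
                × closes — contains both q3 and \lnot q3.
              branch 2.2.1.2 (add F q3, T q2):
                ○ open, literals {q1=T, q2=T, q3=F, q4=F}.
          branch 2.2.2 (add T q4):
            × closes — contains both q4 and \lnot q4.
7 branches closed, 3 open.
An open branch gives a countermodel: q2=F, q3=F, q4=F (unmentioned atoms arbitrary); under it the original formula is false.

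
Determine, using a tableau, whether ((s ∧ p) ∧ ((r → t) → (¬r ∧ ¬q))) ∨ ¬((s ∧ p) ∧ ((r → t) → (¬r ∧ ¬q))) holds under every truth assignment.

Valid

Assume the negation and expand:
Initial set: {¬(((s ∧ p) ∧ ((r → t) → (¬r ∧ ¬q))) ∨ ¬((s ∧ p) ∧ ((r → t) → (¬r ∧ ¬q))))}.
¬(((s ∧ p) ∧ ((r → t) → (¬r ∧ ¬q))) ∨ ¬((s ∧ p) ∧ ((r → t) → (¬r ∧ ¬q)))): α-rule — add ¬((s ∧ p) ∧ ((r → t) → (¬r ∧ ¬q))), ¬¬((s ∧ p) ∧ ((r → t) → (¬r ∧ ¬q))).
¬¬((s ∧ p) ∧ ((r → t) → (¬r ∧ ¬q))): α-rule — add (s ∧ p), ((r → t) → (¬r ∧ ¬q)).
(s ∧ p): α-rule — add s, p.
¬((s ∧ p) ∧ ((r → t) → (¬r ∧ ¬q))): β-rule — branch into ¬(s ∧ p)  //  ¬((r → t) → (¬r ∧ ¬q)).
  branch 1 (add ¬(s ∧ p)):
    ((r → t) → (¬r ∧ ¬q)): β-rule — branch into ¬(r → t)  //  (¬r ∧ ¬q).
      branch 1.1 (add ¬(r → t)):
        ¬(r → t): α-rule — add r, ¬t.
        ¬(s ∧ p): β-rule — branch into ¬s  //  ¬p.
          branch 1.1.1 (add ¬s):
            × closes — contains both s and ¬s.
          branch 1.1.2 (add ¬p):
            × closes — contains both p and ¬p.
      branch 1.2 (add (¬r ∧ ¬q)):
        (¬r ∧ ¬q): α-rule — add ¬r, ¬q.
        ¬(s ∧ p): β-rule — branch into ¬s  //  ¬p.
          branch 1.2.1 (add ¬s):
            × closes — contains both s and ¬s.
          branch 1.2.2 (add ¬p):
            × closes — contains both p and ¬p.
  branch 2 (add ¬((r → t) → (¬r ∧ ¬q))):
    ¬((r → t) → (¬r ∧ ¬q)): α-rule — add (r → t), ¬(¬r ∧ ¬q).
    ((r → t) → (¬r ∧ ¬q)): β-rule — branch into ¬(r → t)  //  (¬r ∧ ¬q).
      branch 2.1 (add ¬(r → t)):
        ¬(r → t): α-rule — add r, ¬t.
        (r → t): β-rule — branch into ¬r  //  t.
          branch 2.1.1 (add ¬r):
            × closes — contains both r and ¬r.
          branch 2.1.2 (add t):
            × closes — contains both t and ¬t.
      branch 2.2 (add (¬r ∧ ¬q)):
        (¬r ∧ ¬q): α-rule — add ¬r, ¬q.
        (r → t): β-rule — branch into ¬r  //  t.
          branch 2.2.1 (add ¬r):
            ¬(¬r ∧ ¬q): β-rule — branch into ¬¬r  //  ¬¬q.
              branch 2.2.1.1 (add ¬¬r):
                × closes — contains both r and ¬r.
              branch 2.2.1.2 (add ¬¬q):
                × closes — contains both q and ¬q.
          branch 2.2.2 (add t):
            ¬(¬r ∧ ¬q): β-rule — branch into ¬¬r  //  ¬¬q.
              branch 2.2.2.1 (add ¬¬r):
                × closes — contains both r and ¬r.
              branch 2.2.2.2 (add ¬¬q):
                × closes — contains both q and ¬q.
All 10 branches close.
Every branch closed, so the negation is unsatisfiable and the formula is valid.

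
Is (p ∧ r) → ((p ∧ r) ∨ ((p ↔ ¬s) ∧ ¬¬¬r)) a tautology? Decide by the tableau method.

Assume the negation and expand:
Initial set: {¬((p ∧ r) → ((p ∧ r) ∨ ((p ↔ ¬s) ∧ ¬¬¬r)))}.
¬((p ∧ r) → ((p ∧ r) ∨ ((p ↔ ¬s) ∧ ¬¬¬r))): α-rule — add (p ∧ r), ¬((p ∧ r) ∨ ((p ↔ ¬s) ∧ ¬¬¬r)).
(p ∧ r): α-rule — add p, r.
¬((p ∧ r) ∨ ((p ↔ ¬s) ∧ ¬¬¬r)): α-rule — add ¬(p ∧ r), ¬((p ↔ ¬s) ∧ ¬¬¬r).
¬(p ∧ r): β-rule — branch into ¬p  //  ¬r.
  branch 1 (add ¬p):
    × closes — contains both p and ¬p.
  branch 2 (add ¬r):
    × closes — contains both r and ¬r.
All 2 branches close.
Every branch closed, so the negation is unsatisfiable and the formula is valid.

Valid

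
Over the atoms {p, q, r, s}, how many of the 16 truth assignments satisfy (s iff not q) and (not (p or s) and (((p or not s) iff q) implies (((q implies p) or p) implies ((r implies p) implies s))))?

2

Initial set: {T ((s iff not q) and (not (p or s) and (((p or not s) iff q) implies (((q implies p) or p) implies ((r implies p) implies s)))))}.
T ((s iff not q) and (not (p or s) and (((p or not s) iff q) implies (((q implies p) or p) implies ((r implies p) implies s))))): α-rule — add T (s iff not q), T (not (p or s) and (((p or not s) iff q) implies (((q implies p) or p) implies ((r implies p) implies s)))).
T (not (p or s) and (((p or not s) iff q) implies (((q implies p) or p) implies ((r implies p) implies s)))): α-rule — add T not (p or s), T (((p or not s) iff q) implies (((q implies p) or p) implies ((r implies p) implies s))).
T not (p or s): α-rule — add F p, F s.
T (s iff not q): β-rule — branch into T s, T not q  //  F s, F not q.
  branch 1 (add T s, T not q):
    × closes — contains both s and not s.
  branch 2 (add F s, F not q):
    T (((p or not s) iff q) implies (((q implies p) or p) implies ((r implies p) implies s))): β-rule — branch into F ((p or not s) iff q)  //  T (((q implies p) or p) implies ((r implies p) implies s)).
      branch 2.1 (add F ((p or not s) iff q)):
        F ((p or not s) iff q): β-rule — branch into T (p or not s), F q  //  F (p or not s), T q.
          branch 2.1.1 (add T (p or not s), F q):
            × closes — contains both q and not q.
          branch 2.1.2 (add F (p or not s), T q):
            F (p or not s): α-rule — add F p, F not s.
            × closes — contains both s and not s.
      branch 2.2 (add T (((q implies p) or p) implies ((r implies p) implies s))):
        T (((q implies p) or p) implies ((r implies p) implies s)): β-rule — branch into F ((q implies p) or p)  //  T ((r implies p) implies s).
          branch 2.2.1 (add F ((q implies p) or p)):
            F ((q implies p) or p): α-rule — add F (q implies p), F p.
            F (q implies p): α-rule — add T q, F p.
            ○ open, literals {p=0, q=1, s=0}.
          branch 2.2.2 (add T ((r implies p) implies s)):
            T ((r implies p) implies s): β-rule — branch into F (r implies p)  //  T s.
              branch 2.2.2.1 (add F (r implies p)):
                F (r implies p): α-rule — add T r, F p.
                ○ open, literals {p=0, q=1, r=1, s=0}.
              branch 2.2.2.2 (add T s):
                × closes — contains both s and not s.
4 branches closed, 2 open.
Each open branch fixes some atoms; the unmentioned ones are free. Counting distinct full assignments: branch {p=0, q=1, s=0} (r) contributes 2 new; branch {p=0, q=1, r=1, s=0} (none free) contributes 0 new. Total: 2.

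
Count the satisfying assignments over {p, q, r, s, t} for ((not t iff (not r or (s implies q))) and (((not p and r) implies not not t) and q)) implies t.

26

Initial set: {(((not t iff (not r or (s implies q))) and (((not p and r) implies not not t) and q)) implies t)}.
(((not t iff (not r or (s implies q))) and (((not p and r) implies not not t) and q)) implies t): β-rule — branch into not ((not t iff (not r or (s implies q))) and (((not p and r) implies not not t) and q))  //  t.
  branch 1 (add not ((not t iff (not r or (s implies q))) and (((not p and r) implies not not t) and q))):
    not ((not t iff (not r or (s implies q))) and (((not p and r) implies not not t) and q)): β-rule — branch into not (not t iff (not r or (s implies q)))  //  not (((not p and r) implies not not t) and q).
      branch 1.1 (add not (not t iff (not r or (s implies q)))):
        not (not t iff (not r or (s implies q))): β-rule — branch into not t, not (not r or (s implies q))  //  not not t, (not r or (s implies q)).
          branch 1.1.1 (add not t, not (not r or (s implies q))):
            not (not r or (s implies q)): α-rule — add not not r, not (s implies q).
            not (s implies q): α-rule — add s, not q.
            ○ open, literals {q=F, r=T, s=T, t=F}.
          branch 1.1.2 (add not not t, (not r or (s implies q))):
            (not r or (s implies q)): β-rule — branch into not r  //  (s implies q).
              branch 1.1.2.1 (add not r):
                ○ open, literals {r=F, t=T}.
              branch 1.1.2.2 (add (s implies q)):
                (s implies q): β-rule — branch into not s  //  q.
                  branch 1.1.2.2.1 (add not s):
                    ○ open, literals {s=F, t=T}.
                  branch 1.1.2.2.2 (add q):
                    ○ open, literals {q=T, t=T}.
      branch 1.2 (add not (((not p and r) implies not not t) and q)):
        not (((not p and r) implies not not t) and q): β-rule — branch into not ((not p and r) implies not not t)  //  not q.
          branch 1.2.1 (add not ((not p and r) implies not not t)):
            not ((not p and r) implies not not t): α-rule — add (not p and r), not not not t.
            (not p and r): α-rule — add not p, r.
            not not not t: drop double negation, giving not t.
            ○ open, literals {p=F, r=T, t=F}.
          branch 1.2.2 (add not q):
            ○ open, literals {q=F}.
  branch 2 (add t):
    ○ open, literals {t=T}.
0 branches closed, 7 open.
Each open branch fixes some atoms; the unmentioned ones are free. Counting distinct full assignments: branch {q=F, r=T, s=T, t=F} (p) contributes 2 new; branch {r=F, t=T} (p, q, s) contributes 8 new; branch {s=F, t=T} (p, q, r) contributes 4 new; branch {q=T, t=T} (p, r, s) contributes 2 new; branch {p=F, r=T, t=F} (q, s) contributes 3 new; branch {q=F} (p, r, s, t) contributes 7 new; branch {t=T} (p, q, r, s) contributes 0 new. Total: 26.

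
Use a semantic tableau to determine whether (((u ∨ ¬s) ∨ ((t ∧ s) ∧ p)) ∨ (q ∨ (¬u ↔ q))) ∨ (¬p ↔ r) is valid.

Assume the negation and expand:
Initial set: {¬((((u ∨ ¬s) ∨ ((t ∧ s) ∧ p)) ∨ (q ∨ (¬u ↔ q))) ∨ (¬p ↔ r))}.
¬((((u ∨ ¬s) ∨ ((t ∧ s) ∧ p)) ∨ (q ∨ (¬u ↔ q))) ∨ (¬p ↔ r)): α-rule — add ¬(((u ∨ ¬s) ∨ ((t ∧ s) ∧ p)) ∨ (q ∨ (¬u ↔ q))), ¬(¬p ↔ r).
¬(((u ∨ ¬s) ∨ ((t ∧ s) ∧ p)) ∨ (q ∨ (¬u ↔ q))): α-rule — add ¬((u ∨ ¬s) ∨ ((t ∧ s) ∧ p)), ¬(q ∨ (¬u ↔ q)).
¬((u ∨ ¬s) ∨ ((t ∧ s) ∧ p)): α-rule — add ¬(u ∨ ¬s), ¬((t ∧ s) ∧ p).
¬(q ∨ (¬u ↔ q)): α-rule — add ¬q, ¬(¬u ↔ q).
¬(u ∨ ¬s): α-rule — add ¬u, ¬¬s.
¬(¬p ↔ r): β-rule — branch into ¬p, ¬r  //  ¬¬p, r.
  branch 1 (add ¬p, ¬r):
    ¬((t ∧ s) ∧ p): β-rule — branch into ¬(t ∧ s)  //  ¬p.
      branch 1.1 (add ¬(t ∧ s)):
        ¬(¬u ↔ q): β-rule — branch into ¬u, ¬q  //  ¬¬u, q.
          branch 1.1.1 (add ¬u, ¬q):
            ¬(t ∧ s): β-rule — branch into ¬t  //  ¬s.
              branch 1.1.1.1 (add ¬t):
                ○ open, literals {p=F, q=F, r=F, s=T, t=F, u=F}.
              branch 1.1.1.2 (add ¬s):
                × closes — contains both s and ¬s.
          branch 1.1.2 (add ¬¬u, q):
            × closes — contains both u and ¬u.
      branch 1.2 (add ¬p):
        ¬(¬u ↔ q): β-rule — branch into ¬u, ¬q  //  ¬¬u, q.
          branch 1.2.1 (add ¬u, ¬q):
            ○ open, literals {p=F, q=F, r=F, s=T, u=F}.
          branch 1.2.2 (add ¬¬u, q):
            × closes — contains both u and ¬u.
  branch 2 (add ¬¬p, r):
    ¬((t ∧ s) ∧ p): β-rule — branch into ¬(t ∧ s)  //  ¬p.
      branch 2.1 (add ¬(t ∧ s)):
        ¬(¬u ↔ q): β-rule — branch into ¬u, ¬q  //  ¬¬u, q.
          branch 2.1.1 (add ¬u, ¬q):
            ¬(t ∧ s): β-rule — branch into ¬t  //  ¬s.
              branch 2.1.1.1 (add ¬t):
                ○ open, literals {p=T, q=F, r=T, s=T, t=F, u=F}.
              branch 2.1.1.2 (add ¬s):
                × closes — contains both s and ¬s.
          branch 2.1.2 (add ¬¬u, q):
            × closes — contains both u and ¬u.
      branch 2.2 (add ¬p):
        × closes — contains both p and ¬p.
6 branches closed, 3 open.
An open branch gives a countermodel: p=F, q=F, r=F, s=T, t=F, u=F (unmentioned atoms arbitrary); under it the original formula is false.

Not valid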